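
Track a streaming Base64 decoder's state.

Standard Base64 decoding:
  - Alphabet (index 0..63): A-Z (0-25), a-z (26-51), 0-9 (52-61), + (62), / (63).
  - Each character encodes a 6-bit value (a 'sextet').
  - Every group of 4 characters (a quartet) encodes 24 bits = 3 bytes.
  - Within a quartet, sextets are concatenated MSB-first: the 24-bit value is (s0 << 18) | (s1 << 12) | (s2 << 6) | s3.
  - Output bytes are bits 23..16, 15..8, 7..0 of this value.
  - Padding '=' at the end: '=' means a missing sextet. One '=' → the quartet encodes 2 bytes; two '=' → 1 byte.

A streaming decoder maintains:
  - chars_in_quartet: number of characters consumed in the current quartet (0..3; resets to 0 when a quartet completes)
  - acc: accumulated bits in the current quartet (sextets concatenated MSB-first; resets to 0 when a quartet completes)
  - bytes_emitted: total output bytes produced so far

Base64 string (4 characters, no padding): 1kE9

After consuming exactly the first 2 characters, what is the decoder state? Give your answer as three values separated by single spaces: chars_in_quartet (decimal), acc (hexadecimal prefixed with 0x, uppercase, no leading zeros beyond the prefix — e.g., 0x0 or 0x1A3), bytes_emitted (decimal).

Answer: 2 0xD64 0

Derivation:
After char 0 ('1'=53): chars_in_quartet=1 acc=0x35 bytes_emitted=0
After char 1 ('k'=36): chars_in_quartet=2 acc=0xD64 bytes_emitted=0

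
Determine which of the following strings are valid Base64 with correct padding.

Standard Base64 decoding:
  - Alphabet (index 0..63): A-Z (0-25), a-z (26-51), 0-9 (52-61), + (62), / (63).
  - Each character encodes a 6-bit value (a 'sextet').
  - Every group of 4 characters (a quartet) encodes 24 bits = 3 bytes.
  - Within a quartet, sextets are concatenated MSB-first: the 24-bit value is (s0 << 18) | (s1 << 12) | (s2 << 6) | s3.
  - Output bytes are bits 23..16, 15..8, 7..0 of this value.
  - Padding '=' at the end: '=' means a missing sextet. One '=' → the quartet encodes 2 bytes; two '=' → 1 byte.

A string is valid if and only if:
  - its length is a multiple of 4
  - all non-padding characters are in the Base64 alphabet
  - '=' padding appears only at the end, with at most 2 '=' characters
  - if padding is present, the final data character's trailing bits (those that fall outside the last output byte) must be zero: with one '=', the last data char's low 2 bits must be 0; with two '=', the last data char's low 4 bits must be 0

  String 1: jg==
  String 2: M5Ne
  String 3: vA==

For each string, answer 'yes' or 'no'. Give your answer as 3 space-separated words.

Answer: yes yes yes

Derivation:
String 1: 'jg==' → valid
String 2: 'M5Ne' → valid
String 3: 'vA==' → valid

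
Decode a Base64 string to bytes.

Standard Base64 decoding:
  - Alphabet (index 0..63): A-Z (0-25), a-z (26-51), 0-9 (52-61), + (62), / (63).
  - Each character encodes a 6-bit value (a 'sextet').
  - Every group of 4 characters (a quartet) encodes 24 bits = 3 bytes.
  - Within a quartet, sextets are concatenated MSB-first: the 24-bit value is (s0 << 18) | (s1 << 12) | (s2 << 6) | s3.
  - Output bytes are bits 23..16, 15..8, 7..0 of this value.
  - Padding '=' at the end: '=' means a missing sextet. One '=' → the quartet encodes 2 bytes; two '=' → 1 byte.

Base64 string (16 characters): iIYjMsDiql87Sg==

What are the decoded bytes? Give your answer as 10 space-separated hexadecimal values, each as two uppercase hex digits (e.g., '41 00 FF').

After char 0 ('i'=34): chars_in_quartet=1 acc=0x22 bytes_emitted=0
After char 1 ('I'=8): chars_in_quartet=2 acc=0x888 bytes_emitted=0
After char 2 ('Y'=24): chars_in_quartet=3 acc=0x22218 bytes_emitted=0
After char 3 ('j'=35): chars_in_quartet=4 acc=0x888623 -> emit 88 86 23, reset; bytes_emitted=3
After char 4 ('M'=12): chars_in_quartet=1 acc=0xC bytes_emitted=3
After char 5 ('s'=44): chars_in_quartet=2 acc=0x32C bytes_emitted=3
After char 6 ('D'=3): chars_in_quartet=3 acc=0xCB03 bytes_emitted=3
After char 7 ('i'=34): chars_in_quartet=4 acc=0x32C0E2 -> emit 32 C0 E2, reset; bytes_emitted=6
After char 8 ('q'=42): chars_in_quartet=1 acc=0x2A bytes_emitted=6
After char 9 ('l'=37): chars_in_quartet=2 acc=0xAA5 bytes_emitted=6
After char 10 ('8'=60): chars_in_quartet=3 acc=0x2A97C bytes_emitted=6
After char 11 ('7'=59): chars_in_quartet=4 acc=0xAA5F3B -> emit AA 5F 3B, reset; bytes_emitted=9
After char 12 ('S'=18): chars_in_quartet=1 acc=0x12 bytes_emitted=9
After char 13 ('g'=32): chars_in_quartet=2 acc=0x4A0 bytes_emitted=9
Padding '==': partial quartet acc=0x4A0 -> emit 4A; bytes_emitted=10

Answer: 88 86 23 32 C0 E2 AA 5F 3B 4A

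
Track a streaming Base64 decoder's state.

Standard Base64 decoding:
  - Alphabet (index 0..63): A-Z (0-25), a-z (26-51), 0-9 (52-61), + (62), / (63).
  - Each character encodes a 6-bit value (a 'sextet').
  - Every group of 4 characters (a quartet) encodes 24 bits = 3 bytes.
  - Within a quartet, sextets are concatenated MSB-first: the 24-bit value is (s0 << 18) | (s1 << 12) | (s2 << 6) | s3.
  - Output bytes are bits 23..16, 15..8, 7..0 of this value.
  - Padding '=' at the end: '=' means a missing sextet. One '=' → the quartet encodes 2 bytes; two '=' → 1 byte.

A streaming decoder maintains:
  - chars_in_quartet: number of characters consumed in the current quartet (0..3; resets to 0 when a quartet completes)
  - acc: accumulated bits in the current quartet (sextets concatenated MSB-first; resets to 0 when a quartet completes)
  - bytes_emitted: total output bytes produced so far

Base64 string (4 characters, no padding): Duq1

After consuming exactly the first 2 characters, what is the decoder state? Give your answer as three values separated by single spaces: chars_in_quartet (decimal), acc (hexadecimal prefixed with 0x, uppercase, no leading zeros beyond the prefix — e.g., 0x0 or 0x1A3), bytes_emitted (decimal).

After char 0 ('D'=3): chars_in_quartet=1 acc=0x3 bytes_emitted=0
After char 1 ('u'=46): chars_in_quartet=2 acc=0xEE bytes_emitted=0

Answer: 2 0xEE 0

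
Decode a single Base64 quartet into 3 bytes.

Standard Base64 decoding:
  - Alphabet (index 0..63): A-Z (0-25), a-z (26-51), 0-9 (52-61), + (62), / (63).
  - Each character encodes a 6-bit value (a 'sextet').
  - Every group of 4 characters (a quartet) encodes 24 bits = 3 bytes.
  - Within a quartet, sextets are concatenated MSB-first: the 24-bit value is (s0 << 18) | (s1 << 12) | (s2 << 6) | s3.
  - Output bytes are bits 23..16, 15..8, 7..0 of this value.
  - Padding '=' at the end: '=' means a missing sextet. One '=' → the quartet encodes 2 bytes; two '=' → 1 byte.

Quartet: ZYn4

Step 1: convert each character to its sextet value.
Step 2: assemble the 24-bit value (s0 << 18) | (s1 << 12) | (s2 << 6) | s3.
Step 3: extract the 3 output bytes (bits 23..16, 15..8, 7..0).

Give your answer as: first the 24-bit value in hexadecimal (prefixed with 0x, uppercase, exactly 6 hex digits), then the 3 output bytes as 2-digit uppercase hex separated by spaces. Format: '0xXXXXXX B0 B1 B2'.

Answer: 0x6589F8 65 89 F8

Derivation:
Sextets: Z=25, Y=24, n=39, 4=56
24-bit: (25<<18) | (24<<12) | (39<<6) | 56
      = 0x640000 | 0x018000 | 0x0009C0 | 0x000038
      = 0x6589F8
Bytes: (v>>16)&0xFF=65, (v>>8)&0xFF=89, v&0xFF=F8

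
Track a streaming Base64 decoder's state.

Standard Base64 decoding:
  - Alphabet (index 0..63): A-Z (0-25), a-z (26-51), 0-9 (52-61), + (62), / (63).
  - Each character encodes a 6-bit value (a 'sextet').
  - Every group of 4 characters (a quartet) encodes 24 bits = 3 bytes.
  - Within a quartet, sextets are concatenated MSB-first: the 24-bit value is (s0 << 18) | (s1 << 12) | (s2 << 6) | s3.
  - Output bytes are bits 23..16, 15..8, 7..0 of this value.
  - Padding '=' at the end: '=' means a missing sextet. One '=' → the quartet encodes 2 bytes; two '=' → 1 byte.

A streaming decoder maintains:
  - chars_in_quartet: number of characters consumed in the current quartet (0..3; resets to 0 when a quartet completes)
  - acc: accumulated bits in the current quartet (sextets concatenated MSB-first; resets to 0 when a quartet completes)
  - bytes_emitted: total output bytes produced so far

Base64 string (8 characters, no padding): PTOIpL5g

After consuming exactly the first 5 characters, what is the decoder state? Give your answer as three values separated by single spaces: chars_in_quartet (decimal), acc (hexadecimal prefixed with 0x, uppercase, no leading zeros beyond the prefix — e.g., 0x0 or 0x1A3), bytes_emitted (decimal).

Answer: 1 0x29 3

Derivation:
After char 0 ('P'=15): chars_in_quartet=1 acc=0xF bytes_emitted=0
After char 1 ('T'=19): chars_in_quartet=2 acc=0x3D3 bytes_emitted=0
After char 2 ('O'=14): chars_in_quartet=3 acc=0xF4CE bytes_emitted=0
After char 3 ('I'=8): chars_in_quartet=4 acc=0x3D3388 -> emit 3D 33 88, reset; bytes_emitted=3
After char 4 ('p'=41): chars_in_quartet=1 acc=0x29 bytes_emitted=3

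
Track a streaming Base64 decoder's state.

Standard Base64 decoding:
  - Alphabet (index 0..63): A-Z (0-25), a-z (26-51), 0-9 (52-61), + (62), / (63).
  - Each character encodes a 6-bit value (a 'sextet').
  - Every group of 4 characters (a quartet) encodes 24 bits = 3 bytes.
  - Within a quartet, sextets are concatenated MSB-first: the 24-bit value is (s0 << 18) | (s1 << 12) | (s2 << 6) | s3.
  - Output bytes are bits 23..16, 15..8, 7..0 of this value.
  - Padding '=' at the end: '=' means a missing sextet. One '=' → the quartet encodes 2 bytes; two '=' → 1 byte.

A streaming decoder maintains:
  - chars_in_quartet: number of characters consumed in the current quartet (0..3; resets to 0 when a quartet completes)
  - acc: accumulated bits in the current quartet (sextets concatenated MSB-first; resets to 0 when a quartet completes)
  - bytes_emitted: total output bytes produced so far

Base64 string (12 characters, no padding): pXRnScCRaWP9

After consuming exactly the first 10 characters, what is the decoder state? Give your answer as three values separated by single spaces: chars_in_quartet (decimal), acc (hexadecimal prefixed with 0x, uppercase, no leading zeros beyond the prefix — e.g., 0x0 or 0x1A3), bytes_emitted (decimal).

Answer: 2 0x696 6

Derivation:
After char 0 ('p'=41): chars_in_quartet=1 acc=0x29 bytes_emitted=0
After char 1 ('X'=23): chars_in_quartet=2 acc=0xA57 bytes_emitted=0
After char 2 ('R'=17): chars_in_quartet=3 acc=0x295D1 bytes_emitted=0
After char 3 ('n'=39): chars_in_quartet=4 acc=0xA57467 -> emit A5 74 67, reset; bytes_emitted=3
After char 4 ('S'=18): chars_in_quartet=1 acc=0x12 bytes_emitted=3
After char 5 ('c'=28): chars_in_quartet=2 acc=0x49C bytes_emitted=3
After char 6 ('C'=2): chars_in_quartet=3 acc=0x12702 bytes_emitted=3
After char 7 ('R'=17): chars_in_quartet=4 acc=0x49C091 -> emit 49 C0 91, reset; bytes_emitted=6
After char 8 ('a'=26): chars_in_quartet=1 acc=0x1A bytes_emitted=6
After char 9 ('W'=22): chars_in_quartet=2 acc=0x696 bytes_emitted=6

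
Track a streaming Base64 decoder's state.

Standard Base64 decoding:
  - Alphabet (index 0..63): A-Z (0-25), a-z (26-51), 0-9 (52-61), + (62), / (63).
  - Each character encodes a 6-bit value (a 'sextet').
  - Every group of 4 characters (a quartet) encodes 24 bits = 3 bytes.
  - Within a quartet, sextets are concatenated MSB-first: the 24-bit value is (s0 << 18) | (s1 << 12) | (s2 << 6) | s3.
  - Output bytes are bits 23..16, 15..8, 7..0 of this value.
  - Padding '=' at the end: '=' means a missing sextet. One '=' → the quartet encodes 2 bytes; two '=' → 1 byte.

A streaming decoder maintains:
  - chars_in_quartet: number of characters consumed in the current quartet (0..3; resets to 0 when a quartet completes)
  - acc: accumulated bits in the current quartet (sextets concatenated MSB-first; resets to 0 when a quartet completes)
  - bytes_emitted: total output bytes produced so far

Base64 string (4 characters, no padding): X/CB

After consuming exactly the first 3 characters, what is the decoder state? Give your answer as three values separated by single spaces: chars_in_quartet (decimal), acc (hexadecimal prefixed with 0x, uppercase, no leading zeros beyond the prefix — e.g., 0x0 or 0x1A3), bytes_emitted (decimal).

Answer: 3 0x17FC2 0

Derivation:
After char 0 ('X'=23): chars_in_quartet=1 acc=0x17 bytes_emitted=0
After char 1 ('/'=63): chars_in_quartet=2 acc=0x5FF bytes_emitted=0
After char 2 ('C'=2): chars_in_quartet=3 acc=0x17FC2 bytes_emitted=0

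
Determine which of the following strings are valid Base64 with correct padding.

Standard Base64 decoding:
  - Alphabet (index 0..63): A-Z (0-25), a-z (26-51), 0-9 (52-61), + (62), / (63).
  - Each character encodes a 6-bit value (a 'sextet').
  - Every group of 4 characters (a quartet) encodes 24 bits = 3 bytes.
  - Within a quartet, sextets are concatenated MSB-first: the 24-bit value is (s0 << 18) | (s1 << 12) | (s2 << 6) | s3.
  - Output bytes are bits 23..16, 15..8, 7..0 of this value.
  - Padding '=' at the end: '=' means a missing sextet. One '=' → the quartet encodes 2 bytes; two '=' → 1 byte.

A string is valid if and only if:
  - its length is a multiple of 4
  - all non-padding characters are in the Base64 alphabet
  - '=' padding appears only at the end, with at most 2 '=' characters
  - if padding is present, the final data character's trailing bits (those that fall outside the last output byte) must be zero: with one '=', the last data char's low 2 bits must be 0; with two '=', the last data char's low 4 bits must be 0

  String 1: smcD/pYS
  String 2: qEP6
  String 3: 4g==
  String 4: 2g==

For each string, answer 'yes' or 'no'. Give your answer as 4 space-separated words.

String 1: 'smcD/pYS' → valid
String 2: 'qEP6' → valid
String 3: '4g==' → valid
String 4: '2g==' → valid

Answer: yes yes yes yes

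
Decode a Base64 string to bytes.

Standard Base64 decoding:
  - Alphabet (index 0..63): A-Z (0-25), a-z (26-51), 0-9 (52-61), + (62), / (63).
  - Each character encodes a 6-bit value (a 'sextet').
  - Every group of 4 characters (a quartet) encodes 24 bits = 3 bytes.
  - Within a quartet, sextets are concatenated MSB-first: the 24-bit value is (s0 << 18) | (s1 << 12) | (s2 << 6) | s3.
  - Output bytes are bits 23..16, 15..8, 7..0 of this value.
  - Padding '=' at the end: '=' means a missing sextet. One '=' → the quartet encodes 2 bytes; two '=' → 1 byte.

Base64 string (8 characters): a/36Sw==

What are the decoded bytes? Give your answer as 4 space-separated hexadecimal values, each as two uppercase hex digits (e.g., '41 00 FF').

Answer: 6B FD FA 4B

Derivation:
After char 0 ('a'=26): chars_in_quartet=1 acc=0x1A bytes_emitted=0
After char 1 ('/'=63): chars_in_quartet=2 acc=0x6BF bytes_emitted=0
After char 2 ('3'=55): chars_in_quartet=3 acc=0x1AFF7 bytes_emitted=0
After char 3 ('6'=58): chars_in_quartet=4 acc=0x6BFDFA -> emit 6B FD FA, reset; bytes_emitted=3
After char 4 ('S'=18): chars_in_quartet=1 acc=0x12 bytes_emitted=3
After char 5 ('w'=48): chars_in_quartet=2 acc=0x4B0 bytes_emitted=3
Padding '==': partial quartet acc=0x4B0 -> emit 4B; bytes_emitted=4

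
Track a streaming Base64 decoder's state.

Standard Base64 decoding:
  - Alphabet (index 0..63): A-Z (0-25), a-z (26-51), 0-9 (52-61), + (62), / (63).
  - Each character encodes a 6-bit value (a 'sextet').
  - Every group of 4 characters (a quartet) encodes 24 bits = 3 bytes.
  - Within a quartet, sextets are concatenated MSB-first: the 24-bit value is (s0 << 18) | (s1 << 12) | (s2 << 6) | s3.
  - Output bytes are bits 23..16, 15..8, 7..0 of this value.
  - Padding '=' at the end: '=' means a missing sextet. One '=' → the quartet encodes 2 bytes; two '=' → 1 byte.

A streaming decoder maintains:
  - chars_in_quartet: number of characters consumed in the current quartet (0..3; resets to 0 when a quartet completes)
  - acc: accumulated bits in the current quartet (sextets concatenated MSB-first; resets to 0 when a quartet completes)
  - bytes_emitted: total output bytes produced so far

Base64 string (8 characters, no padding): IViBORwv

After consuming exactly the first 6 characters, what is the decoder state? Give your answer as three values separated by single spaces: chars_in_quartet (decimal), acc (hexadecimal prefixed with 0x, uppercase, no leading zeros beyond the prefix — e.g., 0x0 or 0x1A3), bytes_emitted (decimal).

Answer: 2 0x391 3

Derivation:
After char 0 ('I'=8): chars_in_quartet=1 acc=0x8 bytes_emitted=0
After char 1 ('V'=21): chars_in_quartet=2 acc=0x215 bytes_emitted=0
After char 2 ('i'=34): chars_in_quartet=3 acc=0x8562 bytes_emitted=0
After char 3 ('B'=1): chars_in_quartet=4 acc=0x215881 -> emit 21 58 81, reset; bytes_emitted=3
After char 4 ('O'=14): chars_in_quartet=1 acc=0xE bytes_emitted=3
After char 5 ('R'=17): chars_in_quartet=2 acc=0x391 bytes_emitted=3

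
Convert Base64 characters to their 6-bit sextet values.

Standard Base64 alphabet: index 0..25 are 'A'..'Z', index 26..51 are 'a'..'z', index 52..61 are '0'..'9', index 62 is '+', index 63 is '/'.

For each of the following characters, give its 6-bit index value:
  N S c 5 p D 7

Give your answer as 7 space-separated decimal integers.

Answer: 13 18 28 57 41 3 59

Derivation:
'N': A..Z range, ord('N') − ord('A') = 13
'S': A..Z range, ord('S') − ord('A') = 18
'c': a..z range, 26 + ord('c') − ord('a') = 28
'5': 0..9 range, 52 + ord('5') − ord('0') = 57
'p': a..z range, 26 + ord('p') − ord('a') = 41
'D': A..Z range, ord('D') − ord('A') = 3
'7': 0..9 range, 52 + ord('7') − ord('0') = 59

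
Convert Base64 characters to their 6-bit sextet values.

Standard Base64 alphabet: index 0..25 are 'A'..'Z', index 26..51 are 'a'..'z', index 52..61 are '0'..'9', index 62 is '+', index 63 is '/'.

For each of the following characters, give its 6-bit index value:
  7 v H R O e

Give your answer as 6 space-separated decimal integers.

'7': 0..9 range, 52 + ord('7') − ord('0') = 59
'v': a..z range, 26 + ord('v') − ord('a') = 47
'H': A..Z range, ord('H') − ord('A') = 7
'R': A..Z range, ord('R') − ord('A') = 17
'O': A..Z range, ord('O') − ord('A') = 14
'e': a..z range, 26 + ord('e') − ord('a') = 30

Answer: 59 47 7 17 14 30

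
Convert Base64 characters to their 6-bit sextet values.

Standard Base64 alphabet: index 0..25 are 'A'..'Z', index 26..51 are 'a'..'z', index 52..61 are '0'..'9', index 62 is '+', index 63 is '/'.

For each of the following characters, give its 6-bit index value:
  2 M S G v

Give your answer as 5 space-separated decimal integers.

'2': 0..9 range, 52 + ord('2') − ord('0') = 54
'M': A..Z range, ord('M') − ord('A') = 12
'S': A..Z range, ord('S') − ord('A') = 18
'G': A..Z range, ord('G') − ord('A') = 6
'v': a..z range, 26 + ord('v') − ord('a') = 47

Answer: 54 12 18 6 47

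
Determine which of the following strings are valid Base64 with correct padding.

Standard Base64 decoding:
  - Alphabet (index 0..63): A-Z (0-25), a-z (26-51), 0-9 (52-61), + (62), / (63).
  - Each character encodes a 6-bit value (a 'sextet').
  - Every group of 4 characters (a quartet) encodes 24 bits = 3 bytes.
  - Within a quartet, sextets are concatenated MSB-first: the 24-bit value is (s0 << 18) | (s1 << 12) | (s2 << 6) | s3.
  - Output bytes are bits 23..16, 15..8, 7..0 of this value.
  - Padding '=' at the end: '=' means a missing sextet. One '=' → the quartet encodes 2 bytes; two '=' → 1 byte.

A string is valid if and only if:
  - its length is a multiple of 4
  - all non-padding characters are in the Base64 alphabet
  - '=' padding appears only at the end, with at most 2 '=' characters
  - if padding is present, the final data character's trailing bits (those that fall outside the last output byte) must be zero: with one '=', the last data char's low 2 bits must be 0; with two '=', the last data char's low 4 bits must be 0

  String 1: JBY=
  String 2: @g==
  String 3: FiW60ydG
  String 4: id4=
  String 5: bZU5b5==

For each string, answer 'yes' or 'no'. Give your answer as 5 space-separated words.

String 1: 'JBY=' → valid
String 2: '@g==' → invalid (bad char(s): ['@'])
String 3: 'FiW60ydG' → valid
String 4: 'id4=' → valid
String 5: 'bZU5b5==' → invalid (bad trailing bits)

Answer: yes no yes yes no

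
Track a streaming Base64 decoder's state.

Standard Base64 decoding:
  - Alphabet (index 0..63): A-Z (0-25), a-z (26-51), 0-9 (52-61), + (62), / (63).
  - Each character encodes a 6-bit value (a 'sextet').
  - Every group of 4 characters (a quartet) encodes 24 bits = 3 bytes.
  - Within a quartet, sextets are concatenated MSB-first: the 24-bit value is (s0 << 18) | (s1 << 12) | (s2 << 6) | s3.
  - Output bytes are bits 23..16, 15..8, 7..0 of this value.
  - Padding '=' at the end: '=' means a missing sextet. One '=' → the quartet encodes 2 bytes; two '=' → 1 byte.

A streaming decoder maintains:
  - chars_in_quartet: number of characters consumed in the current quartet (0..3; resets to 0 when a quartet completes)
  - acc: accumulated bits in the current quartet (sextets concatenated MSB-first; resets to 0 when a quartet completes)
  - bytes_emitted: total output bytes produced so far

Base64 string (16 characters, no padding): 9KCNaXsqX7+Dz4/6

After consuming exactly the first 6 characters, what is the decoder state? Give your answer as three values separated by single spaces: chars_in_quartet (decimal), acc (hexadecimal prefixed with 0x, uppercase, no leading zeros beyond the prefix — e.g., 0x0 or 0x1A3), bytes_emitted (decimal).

After char 0 ('9'=61): chars_in_quartet=1 acc=0x3D bytes_emitted=0
After char 1 ('K'=10): chars_in_quartet=2 acc=0xF4A bytes_emitted=0
After char 2 ('C'=2): chars_in_quartet=3 acc=0x3D282 bytes_emitted=0
After char 3 ('N'=13): chars_in_quartet=4 acc=0xF4A08D -> emit F4 A0 8D, reset; bytes_emitted=3
After char 4 ('a'=26): chars_in_quartet=1 acc=0x1A bytes_emitted=3
After char 5 ('X'=23): chars_in_quartet=2 acc=0x697 bytes_emitted=3

Answer: 2 0x697 3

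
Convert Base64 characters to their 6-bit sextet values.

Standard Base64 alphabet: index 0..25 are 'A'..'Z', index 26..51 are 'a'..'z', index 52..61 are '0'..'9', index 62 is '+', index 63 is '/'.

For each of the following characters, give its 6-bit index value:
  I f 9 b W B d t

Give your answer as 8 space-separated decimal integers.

Answer: 8 31 61 27 22 1 29 45

Derivation:
'I': A..Z range, ord('I') − ord('A') = 8
'f': a..z range, 26 + ord('f') − ord('a') = 31
'9': 0..9 range, 52 + ord('9') − ord('0') = 61
'b': a..z range, 26 + ord('b') − ord('a') = 27
'W': A..Z range, ord('W') − ord('A') = 22
'B': A..Z range, ord('B') − ord('A') = 1
'd': a..z range, 26 + ord('d') − ord('a') = 29
't': a..z range, 26 + ord('t') − ord('a') = 45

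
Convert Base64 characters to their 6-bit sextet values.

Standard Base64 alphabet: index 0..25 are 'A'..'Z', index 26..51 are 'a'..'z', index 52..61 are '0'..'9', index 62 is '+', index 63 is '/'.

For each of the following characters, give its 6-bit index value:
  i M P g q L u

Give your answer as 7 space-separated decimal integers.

'i': a..z range, 26 + ord('i') − ord('a') = 34
'M': A..Z range, ord('M') − ord('A') = 12
'P': A..Z range, ord('P') − ord('A') = 15
'g': a..z range, 26 + ord('g') − ord('a') = 32
'q': a..z range, 26 + ord('q') − ord('a') = 42
'L': A..Z range, ord('L') − ord('A') = 11
'u': a..z range, 26 + ord('u') − ord('a') = 46

Answer: 34 12 15 32 42 11 46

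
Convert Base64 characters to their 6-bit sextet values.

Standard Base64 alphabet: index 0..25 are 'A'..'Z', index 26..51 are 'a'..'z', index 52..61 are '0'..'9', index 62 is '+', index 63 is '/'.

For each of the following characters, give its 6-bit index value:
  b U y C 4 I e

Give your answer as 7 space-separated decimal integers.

'b': a..z range, 26 + ord('b') − ord('a') = 27
'U': A..Z range, ord('U') − ord('A') = 20
'y': a..z range, 26 + ord('y') − ord('a') = 50
'C': A..Z range, ord('C') − ord('A') = 2
'4': 0..9 range, 52 + ord('4') − ord('0') = 56
'I': A..Z range, ord('I') − ord('A') = 8
'e': a..z range, 26 + ord('e') − ord('a') = 30

Answer: 27 20 50 2 56 8 30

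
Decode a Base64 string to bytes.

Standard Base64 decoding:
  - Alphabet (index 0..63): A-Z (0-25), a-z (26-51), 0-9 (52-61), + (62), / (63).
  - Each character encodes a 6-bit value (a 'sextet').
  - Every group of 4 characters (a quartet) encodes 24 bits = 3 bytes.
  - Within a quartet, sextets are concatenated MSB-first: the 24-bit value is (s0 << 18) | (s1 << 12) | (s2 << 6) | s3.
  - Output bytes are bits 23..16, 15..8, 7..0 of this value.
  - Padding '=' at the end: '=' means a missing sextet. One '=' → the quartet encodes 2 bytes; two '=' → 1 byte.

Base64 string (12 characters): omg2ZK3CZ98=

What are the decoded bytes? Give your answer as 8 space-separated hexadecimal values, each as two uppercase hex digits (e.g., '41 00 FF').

After char 0 ('o'=40): chars_in_quartet=1 acc=0x28 bytes_emitted=0
After char 1 ('m'=38): chars_in_quartet=2 acc=0xA26 bytes_emitted=0
After char 2 ('g'=32): chars_in_quartet=3 acc=0x289A0 bytes_emitted=0
After char 3 ('2'=54): chars_in_quartet=4 acc=0xA26836 -> emit A2 68 36, reset; bytes_emitted=3
After char 4 ('Z'=25): chars_in_quartet=1 acc=0x19 bytes_emitted=3
After char 5 ('K'=10): chars_in_quartet=2 acc=0x64A bytes_emitted=3
After char 6 ('3'=55): chars_in_quartet=3 acc=0x192B7 bytes_emitted=3
After char 7 ('C'=2): chars_in_quartet=4 acc=0x64ADC2 -> emit 64 AD C2, reset; bytes_emitted=6
After char 8 ('Z'=25): chars_in_quartet=1 acc=0x19 bytes_emitted=6
After char 9 ('9'=61): chars_in_quartet=2 acc=0x67D bytes_emitted=6
After char 10 ('8'=60): chars_in_quartet=3 acc=0x19F7C bytes_emitted=6
Padding '=': partial quartet acc=0x19F7C -> emit 67 DF; bytes_emitted=8

Answer: A2 68 36 64 AD C2 67 DF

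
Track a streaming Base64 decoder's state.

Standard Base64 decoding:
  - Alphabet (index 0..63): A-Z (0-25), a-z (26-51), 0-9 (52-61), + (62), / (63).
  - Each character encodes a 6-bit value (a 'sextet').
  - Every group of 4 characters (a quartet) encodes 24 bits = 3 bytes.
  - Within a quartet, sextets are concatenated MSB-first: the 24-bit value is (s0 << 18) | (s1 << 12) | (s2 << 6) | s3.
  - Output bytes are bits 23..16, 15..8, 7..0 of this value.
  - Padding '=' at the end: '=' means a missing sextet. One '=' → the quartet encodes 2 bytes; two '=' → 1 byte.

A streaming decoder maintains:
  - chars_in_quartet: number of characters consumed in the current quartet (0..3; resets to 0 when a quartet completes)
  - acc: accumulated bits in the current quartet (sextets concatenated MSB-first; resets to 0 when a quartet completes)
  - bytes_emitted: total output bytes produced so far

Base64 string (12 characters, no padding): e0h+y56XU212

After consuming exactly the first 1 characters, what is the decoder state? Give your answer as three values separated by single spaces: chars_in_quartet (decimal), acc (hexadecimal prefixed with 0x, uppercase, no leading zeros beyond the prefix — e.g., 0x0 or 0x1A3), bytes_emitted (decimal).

Answer: 1 0x1E 0

Derivation:
After char 0 ('e'=30): chars_in_quartet=1 acc=0x1E bytes_emitted=0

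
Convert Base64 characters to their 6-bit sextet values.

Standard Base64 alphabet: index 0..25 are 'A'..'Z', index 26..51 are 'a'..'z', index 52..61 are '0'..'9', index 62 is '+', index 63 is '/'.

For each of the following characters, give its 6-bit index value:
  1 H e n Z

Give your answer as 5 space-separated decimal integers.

Answer: 53 7 30 39 25

Derivation:
'1': 0..9 range, 52 + ord('1') − ord('0') = 53
'H': A..Z range, ord('H') − ord('A') = 7
'e': a..z range, 26 + ord('e') − ord('a') = 30
'n': a..z range, 26 + ord('n') − ord('a') = 39
'Z': A..Z range, ord('Z') − ord('A') = 25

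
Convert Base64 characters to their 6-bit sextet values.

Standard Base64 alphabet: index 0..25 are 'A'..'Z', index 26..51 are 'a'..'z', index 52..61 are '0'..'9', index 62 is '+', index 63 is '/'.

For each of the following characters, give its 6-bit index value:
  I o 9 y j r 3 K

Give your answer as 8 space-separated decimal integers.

'I': A..Z range, ord('I') − ord('A') = 8
'o': a..z range, 26 + ord('o') − ord('a') = 40
'9': 0..9 range, 52 + ord('9') − ord('0') = 61
'y': a..z range, 26 + ord('y') − ord('a') = 50
'j': a..z range, 26 + ord('j') − ord('a') = 35
'r': a..z range, 26 + ord('r') − ord('a') = 43
'3': 0..9 range, 52 + ord('3') − ord('0') = 55
'K': A..Z range, ord('K') − ord('A') = 10

Answer: 8 40 61 50 35 43 55 10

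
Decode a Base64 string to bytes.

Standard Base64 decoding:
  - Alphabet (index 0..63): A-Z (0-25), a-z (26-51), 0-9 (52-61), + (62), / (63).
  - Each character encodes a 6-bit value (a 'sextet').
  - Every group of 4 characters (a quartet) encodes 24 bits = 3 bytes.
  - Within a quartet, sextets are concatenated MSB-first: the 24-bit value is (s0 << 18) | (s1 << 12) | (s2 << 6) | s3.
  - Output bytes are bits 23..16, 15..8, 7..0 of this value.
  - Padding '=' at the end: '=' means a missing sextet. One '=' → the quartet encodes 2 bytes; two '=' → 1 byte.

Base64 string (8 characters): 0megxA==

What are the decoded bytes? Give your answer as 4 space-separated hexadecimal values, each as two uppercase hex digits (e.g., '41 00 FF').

After char 0 ('0'=52): chars_in_quartet=1 acc=0x34 bytes_emitted=0
After char 1 ('m'=38): chars_in_quartet=2 acc=0xD26 bytes_emitted=0
After char 2 ('e'=30): chars_in_quartet=3 acc=0x3499E bytes_emitted=0
After char 3 ('g'=32): chars_in_quartet=4 acc=0xD267A0 -> emit D2 67 A0, reset; bytes_emitted=3
After char 4 ('x'=49): chars_in_quartet=1 acc=0x31 bytes_emitted=3
After char 5 ('A'=0): chars_in_quartet=2 acc=0xC40 bytes_emitted=3
Padding '==': partial quartet acc=0xC40 -> emit C4; bytes_emitted=4

Answer: D2 67 A0 C4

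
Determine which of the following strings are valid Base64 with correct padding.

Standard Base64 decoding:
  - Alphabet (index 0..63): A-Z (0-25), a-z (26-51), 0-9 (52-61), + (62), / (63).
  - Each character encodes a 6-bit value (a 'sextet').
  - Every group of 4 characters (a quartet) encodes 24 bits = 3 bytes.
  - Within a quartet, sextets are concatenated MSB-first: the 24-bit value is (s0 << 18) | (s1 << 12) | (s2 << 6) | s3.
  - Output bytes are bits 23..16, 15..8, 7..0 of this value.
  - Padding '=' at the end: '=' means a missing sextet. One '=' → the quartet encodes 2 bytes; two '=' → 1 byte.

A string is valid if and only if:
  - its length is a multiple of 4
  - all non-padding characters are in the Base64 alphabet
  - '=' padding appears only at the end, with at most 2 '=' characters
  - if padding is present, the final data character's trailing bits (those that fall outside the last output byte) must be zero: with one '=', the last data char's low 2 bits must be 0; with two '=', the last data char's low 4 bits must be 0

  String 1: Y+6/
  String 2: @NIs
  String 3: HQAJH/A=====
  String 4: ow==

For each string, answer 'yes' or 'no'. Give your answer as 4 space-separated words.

String 1: 'Y+6/' → valid
String 2: '@NIs' → invalid (bad char(s): ['@'])
String 3: 'HQAJH/A=====' → invalid (5 pad chars (max 2))
String 4: 'ow==' → valid

Answer: yes no no yes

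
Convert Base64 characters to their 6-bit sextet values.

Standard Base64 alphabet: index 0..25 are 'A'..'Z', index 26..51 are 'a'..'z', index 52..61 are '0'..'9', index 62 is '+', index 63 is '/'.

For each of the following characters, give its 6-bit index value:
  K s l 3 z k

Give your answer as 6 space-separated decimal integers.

Answer: 10 44 37 55 51 36

Derivation:
'K': A..Z range, ord('K') − ord('A') = 10
's': a..z range, 26 + ord('s') − ord('a') = 44
'l': a..z range, 26 + ord('l') − ord('a') = 37
'3': 0..9 range, 52 + ord('3') − ord('0') = 55
'z': a..z range, 26 + ord('z') − ord('a') = 51
'k': a..z range, 26 + ord('k') − ord('a') = 36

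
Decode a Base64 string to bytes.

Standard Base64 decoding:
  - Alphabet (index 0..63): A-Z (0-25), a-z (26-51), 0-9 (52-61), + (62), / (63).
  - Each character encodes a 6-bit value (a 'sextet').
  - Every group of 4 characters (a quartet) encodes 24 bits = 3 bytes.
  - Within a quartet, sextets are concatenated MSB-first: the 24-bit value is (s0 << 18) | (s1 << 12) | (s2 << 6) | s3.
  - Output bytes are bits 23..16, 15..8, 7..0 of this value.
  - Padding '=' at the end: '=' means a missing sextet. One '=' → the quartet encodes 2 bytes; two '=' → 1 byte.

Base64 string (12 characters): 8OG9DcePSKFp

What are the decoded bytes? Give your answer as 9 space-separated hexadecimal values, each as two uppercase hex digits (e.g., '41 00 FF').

After char 0 ('8'=60): chars_in_quartet=1 acc=0x3C bytes_emitted=0
After char 1 ('O'=14): chars_in_quartet=2 acc=0xF0E bytes_emitted=0
After char 2 ('G'=6): chars_in_quartet=3 acc=0x3C386 bytes_emitted=0
After char 3 ('9'=61): chars_in_quartet=4 acc=0xF0E1BD -> emit F0 E1 BD, reset; bytes_emitted=3
After char 4 ('D'=3): chars_in_quartet=1 acc=0x3 bytes_emitted=3
After char 5 ('c'=28): chars_in_quartet=2 acc=0xDC bytes_emitted=3
After char 6 ('e'=30): chars_in_quartet=3 acc=0x371E bytes_emitted=3
After char 7 ('P'=15): chars_in_quartet=4 acc=0xDC78F -> emit 0D C7 8F, reset; bytes_emitted=6
After char 8 ('S'=18): chars_in_quartet=1 acc=0x12 bytes_emitted=6
After char 9 ('K'=10): chars_in_quartet=2 acc=0x48A bytes_emitted=6
After char 10 ('F'=5): chars_in_quartet=3 acc=0x12285 bytes_emitted=6
After char 11 ('p'=41): chars_in_quartet=4 acc=0x48A169 -> emit 48 A1 69, reset; bytes_emitted=9

Answer: F0 E1 BD 0D C7 8F 48 A1 69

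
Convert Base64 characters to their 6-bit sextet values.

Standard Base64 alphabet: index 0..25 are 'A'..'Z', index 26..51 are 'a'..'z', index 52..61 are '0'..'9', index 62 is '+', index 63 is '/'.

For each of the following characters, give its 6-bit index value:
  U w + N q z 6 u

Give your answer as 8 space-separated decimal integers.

Answer: 20 48 62 13 42 51 58 46

Derivation:
'U': A..Z range, ord('U') − ord('A') = 20
'w': a..z range, 26 + ord('w') − ord('a') = 48
'+': index 62
'N': A..Z range, ord('N') − ord('A') = 13
'q': a..z range, 26 + ord('q') − ord('a') = 42
'z': a..z range, 26 + ord('z') − ord('a') = 51
'6': 0..9 range, 52 + ord('6') − ord('0') = 58
'u': a..z range, 26 + ord('u') − ord('a') = 46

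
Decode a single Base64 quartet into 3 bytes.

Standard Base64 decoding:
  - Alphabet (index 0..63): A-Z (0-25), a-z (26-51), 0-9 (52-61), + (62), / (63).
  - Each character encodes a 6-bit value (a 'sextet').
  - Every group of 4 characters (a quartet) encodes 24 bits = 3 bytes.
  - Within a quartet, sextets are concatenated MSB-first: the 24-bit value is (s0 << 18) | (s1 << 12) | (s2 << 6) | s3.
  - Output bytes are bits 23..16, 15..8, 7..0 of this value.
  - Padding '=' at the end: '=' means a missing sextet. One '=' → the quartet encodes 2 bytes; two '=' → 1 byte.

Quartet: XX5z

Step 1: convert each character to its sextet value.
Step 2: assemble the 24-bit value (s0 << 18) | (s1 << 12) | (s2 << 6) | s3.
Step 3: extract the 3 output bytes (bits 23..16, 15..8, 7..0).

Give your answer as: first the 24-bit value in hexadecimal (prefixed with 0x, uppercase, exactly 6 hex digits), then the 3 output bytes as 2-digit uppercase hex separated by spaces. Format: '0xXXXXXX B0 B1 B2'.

Sextets: X=23, X=23, 5=57, z=51
24-bit: (23<<18) | (23<<12) | (57<<6) | 51
      = 0x5C0000 | 0x017000 | 0x000E40 | 0x000033
      = 0x5D7E73
Bytes: (v>>16)&0xFF=5D, (v>>8)&0xFF=7E, v&0xFF=73

Answer: 0x5D7E73 5D 7E 73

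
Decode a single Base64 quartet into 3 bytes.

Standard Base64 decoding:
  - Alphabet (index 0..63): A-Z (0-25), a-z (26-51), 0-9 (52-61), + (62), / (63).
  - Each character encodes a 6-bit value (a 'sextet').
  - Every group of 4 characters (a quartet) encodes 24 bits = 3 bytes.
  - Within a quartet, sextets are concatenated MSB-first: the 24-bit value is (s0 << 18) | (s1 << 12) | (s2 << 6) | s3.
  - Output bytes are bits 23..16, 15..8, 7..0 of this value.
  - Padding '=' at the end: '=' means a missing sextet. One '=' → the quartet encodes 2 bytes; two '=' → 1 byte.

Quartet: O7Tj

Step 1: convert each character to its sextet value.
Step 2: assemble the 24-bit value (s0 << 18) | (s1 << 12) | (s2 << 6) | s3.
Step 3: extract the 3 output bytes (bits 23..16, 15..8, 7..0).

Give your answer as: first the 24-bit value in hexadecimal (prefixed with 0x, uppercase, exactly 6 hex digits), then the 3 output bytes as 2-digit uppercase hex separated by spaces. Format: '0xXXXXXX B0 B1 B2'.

Answer: 0x3BB4E3 3B B4 E3

Derivation:
Sextets: O=14, 7=59, T=19, j=35
24-bit: (14<<18) | (59<<12) | (19<<6) | 35
      = 0x380000 | 0x03B000 | 0x0004C0 | 0x000023
      = 0x3BB4E3
Bytes: (v>>16)&0xFF=3B, (v>>8)&0xFF=B4, v&0xFF=E3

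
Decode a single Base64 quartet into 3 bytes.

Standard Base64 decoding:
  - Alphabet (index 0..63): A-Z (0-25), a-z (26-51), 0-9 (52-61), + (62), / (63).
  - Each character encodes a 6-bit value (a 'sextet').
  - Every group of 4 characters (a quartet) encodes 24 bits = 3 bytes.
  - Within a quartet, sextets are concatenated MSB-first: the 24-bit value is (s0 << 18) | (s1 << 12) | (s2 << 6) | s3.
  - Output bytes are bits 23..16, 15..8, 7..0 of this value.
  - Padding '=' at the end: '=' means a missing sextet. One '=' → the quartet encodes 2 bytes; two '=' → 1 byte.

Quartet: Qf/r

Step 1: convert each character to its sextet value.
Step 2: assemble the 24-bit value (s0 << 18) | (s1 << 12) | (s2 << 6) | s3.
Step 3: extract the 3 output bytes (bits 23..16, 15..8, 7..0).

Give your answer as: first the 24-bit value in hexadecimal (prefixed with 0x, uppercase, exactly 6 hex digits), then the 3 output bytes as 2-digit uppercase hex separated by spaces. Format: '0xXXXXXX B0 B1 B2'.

Sextets: Q=16, f=31, /=63, r=43
24-bit: (16<<18) | (31<<12) | (63<<6) | 43
      = 0x400000 | 0x01F000 | 0x000FC0 | 0x00002B
      = 0x41FFEB
Bytes: (v>>16)&0xFF=41, (v>>8)&0xFF=FF, v&0xFF=EB

Answer: 0x41FFEB 41 FF EB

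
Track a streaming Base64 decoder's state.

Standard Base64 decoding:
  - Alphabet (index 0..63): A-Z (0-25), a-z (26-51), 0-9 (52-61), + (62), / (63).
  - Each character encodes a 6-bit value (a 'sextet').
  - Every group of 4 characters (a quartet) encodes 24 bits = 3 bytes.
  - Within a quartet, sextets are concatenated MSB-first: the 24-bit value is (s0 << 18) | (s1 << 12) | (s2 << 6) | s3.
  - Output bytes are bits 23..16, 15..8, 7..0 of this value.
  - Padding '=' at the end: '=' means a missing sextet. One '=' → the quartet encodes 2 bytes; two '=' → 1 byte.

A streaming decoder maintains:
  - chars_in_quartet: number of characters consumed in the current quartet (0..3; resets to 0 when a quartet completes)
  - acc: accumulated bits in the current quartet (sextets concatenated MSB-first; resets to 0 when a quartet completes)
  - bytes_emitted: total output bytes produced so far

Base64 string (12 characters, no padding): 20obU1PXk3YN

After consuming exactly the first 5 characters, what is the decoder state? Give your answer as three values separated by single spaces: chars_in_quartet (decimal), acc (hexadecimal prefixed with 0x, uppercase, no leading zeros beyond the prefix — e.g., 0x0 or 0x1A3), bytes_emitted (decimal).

After char 0 ('2'=54): chars_in_quartet=1 acc=0x36 bytes_emitted=0
After char 1 ('0'=52): chars_in_quartet=2 acc=0xDB4 bytes_emitted=0
After char 2 ('o'=40): chars_in_quartet=3 acc=0x36D28 bytes_emitted=0
After char 3 ('b'=27): chars_in_quartet=4 acc=0xDB4A1B -> emit DB 4A 1B, reset; bytes_emitted=3
After char 4 ('U'=20): chars_in_quartet=1 acc=0x14 bytes_emitted=3

Answer: 1 0x14 3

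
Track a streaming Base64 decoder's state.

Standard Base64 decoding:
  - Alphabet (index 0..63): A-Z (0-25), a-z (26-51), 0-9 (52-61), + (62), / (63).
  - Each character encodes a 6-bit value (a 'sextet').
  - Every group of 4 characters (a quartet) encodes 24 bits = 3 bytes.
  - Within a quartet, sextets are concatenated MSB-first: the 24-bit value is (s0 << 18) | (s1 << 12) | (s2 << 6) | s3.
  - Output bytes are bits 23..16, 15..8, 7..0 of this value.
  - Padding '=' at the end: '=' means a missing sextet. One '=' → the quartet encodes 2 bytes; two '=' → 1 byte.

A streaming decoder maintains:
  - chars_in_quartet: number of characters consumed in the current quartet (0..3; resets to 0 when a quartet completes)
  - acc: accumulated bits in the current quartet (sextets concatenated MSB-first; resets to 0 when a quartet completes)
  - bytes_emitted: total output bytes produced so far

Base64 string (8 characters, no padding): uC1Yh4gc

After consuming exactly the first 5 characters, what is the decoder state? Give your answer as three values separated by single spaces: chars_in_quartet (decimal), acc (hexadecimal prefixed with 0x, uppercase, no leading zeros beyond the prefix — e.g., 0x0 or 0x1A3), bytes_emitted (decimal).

After char 0 ('u'=46): chars_in_quartet=1 acc=0x2E bytes_emitted=0
After char 1 ('C'=2): chars_in_quartet=2 acc=0xB82 bytes_emitted=0
After char 2 ('1'=53): chars_in_quartet=3 acc=0x2E0B5 bytes_emitted=0
After char 3 ('Y'=24): chars_in_quartet=4 acc=0xB82D58 -> emit B8 2D 58, reset; bytes_emitted=3
After char 4 ('h'=33): chars_in_quartet=1 acc=0x21 bytes_emitted=3

Answer: 1 0x21 3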